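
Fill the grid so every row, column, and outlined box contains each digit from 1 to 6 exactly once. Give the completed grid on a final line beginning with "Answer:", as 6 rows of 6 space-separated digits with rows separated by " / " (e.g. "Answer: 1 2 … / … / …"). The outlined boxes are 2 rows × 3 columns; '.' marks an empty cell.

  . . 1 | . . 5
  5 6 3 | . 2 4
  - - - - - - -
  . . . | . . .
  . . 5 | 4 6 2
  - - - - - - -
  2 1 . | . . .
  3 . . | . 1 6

Step 1. [r6c3∈{4}] r6c3 has the single candidate 4, so r6c3=4.
Step 2. [r1c5∈{3}] nothing but 3 survives at r1c5 ⇒ r1c5=3.
Step 3. [r3c6∈{1,3}] r3c6 is the only open cell in col 6 admitting 1 ⇒ r3c6=1.
Step 4. [r3c4∈{3,5}] r3c4 is the only open cell in box 4 admitting 3, so r3c4=3.
Step 5. [r1c2∈{2,4}] row 1 places 2 nowhere but r1c2 ⇒ r1c2=2.
Step 6. [r3c1∈{4,6}] across col 1, 6 lands solely at r3c1, so r3c1=6.
Step 7. [r5c4∈{5}] nothing but 5 survives at r5c4. So r5c4=5.
Step 8. [r6c2∈{5}] r6c2 is down to just 5 ⇒ r6c2=5.
Step 9. [r3c5∈{5}] r3c5 has the single candidate 5 ⇒ r3c5=5.
Step 10. [r2c4∈{1}] only 1 remains possible at r2c4. So r2c4=1.
Step 11. [r1c1∈{4}] only 4 remains possible at r1c1. So r1c1=4.
Step 12. [r1c4∈{6}] only 6 remains possible at r1c4, so r1c4=6.
Step 13. [r5c6∈{3}] r5c6's peers cover all but 3 ⇒ r5c6=3.
Step 14. [r3c2∈{4}] r3c2 is down to just 4, so r3c2=4.
Step 15. [r6c4∈{2}] r6c4 is down to just 2 ⇒ r6c4=2.
Step 16. [r4c1∈{1}] r4c1's peers cover all but 1, so r4c1=1.
Step 17. [r5c3∈{6}] only 6 remains possible at r5c3, so r5c3=6.
Step 18. [r5c5∈{4}] r5c5 is down to just 4. So r5c5=4.
Step 19. [r3c3∈{2}] r3c3 is down to just 2, so r3c3=2.
Step 20. [r4c2∈{3}] only 3 remains possible at r4c2 ⇒ r4c2=3.

Answer: 4 2 1 6 3 5 / 5 6 3 1 2 4 / 6 4 2 3 5 1 / 1 3 5 4 6 2 / 2 1 6 5 4 3 / 3 5 4 2 1 6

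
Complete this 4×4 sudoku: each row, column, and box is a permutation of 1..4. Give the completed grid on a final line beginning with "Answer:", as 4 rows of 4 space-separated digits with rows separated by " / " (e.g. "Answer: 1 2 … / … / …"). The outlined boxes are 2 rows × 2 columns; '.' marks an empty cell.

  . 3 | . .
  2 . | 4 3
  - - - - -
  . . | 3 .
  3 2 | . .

Step 1. [r3c4∈{1,2,4}] in row 3, 2 fits only at r3c4, so r3c4=2.
Step 2. [r1c4∈{1}] nothing but 1 survives at r1c4. So r1c4=1.
Step 3. [r3c1∈{1,4}] r3c1 is the only open cell in col 1 admitting 1, so r3c1=1.
Step 4. [r1c1∈{4}] nothing but 4 survives at r1c1. So r1c1=4.
Step 5. [r2c2∈{1}] only 1 remains possible at r2c2, so r2c2=1.
Step 6. [r3c2∈{4}] nothing but 4 survives at r3c2, so r3c2=4.
Step 7. [r4c4∈{4}] r4c4's peers cover all but 4 ⇒ r4c4=4.
Step 8. [r1c3∈{2}] nothing but 2 survives at r1c3. So r1c3=2.
Step 9. [r4c3∈{1}] r4c3 has the single candidate 1 ⇒ r4c3=1.

Answer: 4 3 2 1 / 2 1 4 3 / 1 4 3 2 / 3 2 1 4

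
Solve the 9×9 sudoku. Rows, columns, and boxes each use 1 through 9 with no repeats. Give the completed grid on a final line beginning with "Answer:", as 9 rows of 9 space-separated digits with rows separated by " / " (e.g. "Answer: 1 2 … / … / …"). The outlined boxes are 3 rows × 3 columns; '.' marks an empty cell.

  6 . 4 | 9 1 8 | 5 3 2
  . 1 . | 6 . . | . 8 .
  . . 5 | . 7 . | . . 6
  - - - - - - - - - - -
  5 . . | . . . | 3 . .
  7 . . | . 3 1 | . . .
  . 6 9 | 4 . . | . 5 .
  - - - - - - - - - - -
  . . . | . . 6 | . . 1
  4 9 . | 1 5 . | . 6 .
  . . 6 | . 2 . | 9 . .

Step 1. [r6c5∈{8}] only 8 remains possible at r6c5. So r6c5=8.
Step 2. [r6c9∈{7}] r6c9's peers cover all but 7 ⇒ r6c9=7.
Step 3. [r6c6∈{2}] r6c6 is down to just 2, so r6c6=2.
Step 4. [r2c5∈{4}] r2c5's peers cover all but 4, so r2c5=4.
Step 5. [r3c6∈{3}] nothing but 3 survives at r3c6, so r3c6=3.
Step 6. [r8c6∈{7}] r8c6 is down to just 7 ⇒ r8c6=7.
Step 7. [r7c2∈{2,3,5,7,8}] in row 7, 5 fits only at r7c2. So r7c2=5.
Step 8. [r9c2∈{3,7,8}] in col 2, 3 fits only at r9c2 ⇒ r9c2=3.
Step 9. [r7c3∈{2,7,8}] in box 7, 7 fits only at r7c3. So r7c3=7.
Step 10. [r2c9∈{9}] r2c9's peers cover all but 9, so r2c9=9.
Step 11. [r4c3∈{1,2,8}] across col 3, 1 lands solely at r4c3, so r4c3=1.
Step 12. [r9c4∈{8}] r9c4 has the single candidate 8, so r9c4=8.
Step 13. [r5c7∈{2,4,6,8}] r5c7 is the only open cell in row 5 admitting 6 ⇒ r5c7=6.
Step 14. [r5c8∈{2,4,9}] 9 has one home in row 5: r5c8 ⇒ r5c8=9.
Step 15. [r4c8∈{2,4}] box 6 places 2 nowhere but r4c8. So r4c8=2.
Step 16. [r7c8∈{4}] r7c8's peers cover all but 4 ⇒ r7c8=4.
Step 17. [r3c1∈{2,8,9}] 9 has one home in row 3: r3c1 ⇒ r3c1=9.
Step 18. [r7c1∈{2,8}] 8 has one home in col 1: r7c1 ⇒ r7c1=8.
Step 19. [r5c3∈{2,8}] r5c3 is the only open cell in col 3 admitting 8 ⇒ r5c3=8.
Step 20. [r2c1∈{2,3}] col 1 places 2 nowhere but r2c1. So r2c1=2.
Step 21. [r5c9∈{4}] r5c9 has the single candidate 4 ⇒ r5c9=4.
Step 22. [r8c7∈{2,8}] 8 has one home in col 7: r8c7, so r8c7=8.
Step 23. [r4c6∈{9}] nothing but 9 survives at r4c6. So r4c6=9.
Step 24. [r3c7∈{1,4}] row 3 places 4 nowhere but r3c7 ⇒ r3c7=4.
Step 25. [r4c2∈{4}] r4c2 is down to just 4 ⇒ r4c2=4.
Step 26. [r1c2∈{7}] r1c2's peers cover all but 7. So r1c2=7.
Step 27. [r6c1∈{3}] r6c1's peers cover all but 3, so r6c1=3.
Step 28. [r7c5∈{9}] r7c5 has the single candidate 9. So r7c5=9.
Step 29. [r8c3∈{2}] r8c3 has the single candidate 2 ⇒ r8c3=2.
Step 30. [r9c1∈{1}] r9c1's peers cover all but 1. So r9c1=1.
Step 31. [r4c5∈{6}] r4c5 has the single candidate 6, so r4c5=6.
Step 32. [r8c9∈{3}] nothing but 3 survives at r8c9, so r8c9=3.
Step 33. [r7c7∈{2}] r7c7 is down to just 2. So r7c7=2.
Step 34. [r3c8∈{1}] nothing but 1 survives at r3c8 ⇒ r3c8=1.
Step 35. [r5c4∈{5}] only 5 remains possible at r5c4 ⇒ r5c4=5.
Step 36. [r2c3∈{3}] only 3 remains possible at r2c3. So r2c3=3.
Step 37. [r3c4∈{2}] r3c4 has the single candidate 2. So r3c4=2.
Step 38. [r2c6∈{5}] r2c6 is down to just 5 ⇒ r2c6=5.
Step 39. [r3c2∈{8}] only 8 remains possible at r3c2, so r3c2=8.
Step 40. [r9c9∈{5}] r9c9's peers cover all but 5 ⇒ r9c9=5.
Step 41. [r4c4∈{7}] only 7 remains possible at r4c4 ⇒ r4c4=7.
Step 42. [r2c7∈{7}] r2c7's peers cover all but 7, so r2c7=7.
Step 43. [r5c2∈{2}] nothing but 2 survives at r5c2 ⇒ r5c2=2.
Step 44. [r7c4∈{3}] nothing but 3 survives at r7c4 ⇒ r7c4=3.
Step 45. [r9c8∈{7}] r9c8's peers cover all but 7 ⇒ r9c8=7.
Step 46. [r4c9∈{8}] only 8 remains possible at r4c9. So r4c9=8.
Step 47. [r9c6∈{4}] r9c6 has the single candidate 4. So r9c6=4.
Step 48. [r6c7∈{1}] nothing but 1 survives at r6c7, so r6c7=1.

Answer: 6 7 4 9 1 8 5 3 2 / 2 1 3 6 4 5 7 8 9 / 9 8 5 2 7 3 4 1 6 / 5 4 1 7 6 9 3 2 8 / 7 2 8 5 3 1 6 9 4 / 3 6 9 4 8 2 1 5 7 / 8 5 7 3 9 6 2 4 1 / 4 9 2 1 5 7 8 6 3 / 1 3 6 8 2 4 9 7 5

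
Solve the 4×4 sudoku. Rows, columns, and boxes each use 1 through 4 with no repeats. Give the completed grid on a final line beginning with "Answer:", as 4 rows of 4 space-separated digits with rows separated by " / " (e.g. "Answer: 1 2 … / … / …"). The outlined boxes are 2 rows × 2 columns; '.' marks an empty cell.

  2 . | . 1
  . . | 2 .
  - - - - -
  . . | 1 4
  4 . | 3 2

Step 1. [r1c2∈{3,4}] in row 1, 3 fits only at r1c2 ⇒ r1c2=3.
Step 2. [r2c2∈{1,4}] in row 2, 4 fits only at r2c2 ⇒ r2c2=4.
Step 3. [r3c2∈{2}] r3c2's peers cover all but 2, so r3c2=2.
Step 4. [r1c3∈{4}] only 4 remains possible at r1c3 ⇒ r1c3=4.
Step 5. [r3c1∈{3}] r3c1 is down to just 3 ⇒ r3c1=3.
Step 6. [r2c1∈{1}] nothing but 1 survives at r2c1, so r2c1=1.
Step 7. [r2c4∈{3}] r2c4 is down to just 3, so r2c4=3.
Step 8. [r4c2∈{1}] only 1 remains possible at r4c2 ⇒ r4c2=1.

Answer: 2 3 4 1 / 1 4 2 3 / 3 2 1 4 / 4 1 3 2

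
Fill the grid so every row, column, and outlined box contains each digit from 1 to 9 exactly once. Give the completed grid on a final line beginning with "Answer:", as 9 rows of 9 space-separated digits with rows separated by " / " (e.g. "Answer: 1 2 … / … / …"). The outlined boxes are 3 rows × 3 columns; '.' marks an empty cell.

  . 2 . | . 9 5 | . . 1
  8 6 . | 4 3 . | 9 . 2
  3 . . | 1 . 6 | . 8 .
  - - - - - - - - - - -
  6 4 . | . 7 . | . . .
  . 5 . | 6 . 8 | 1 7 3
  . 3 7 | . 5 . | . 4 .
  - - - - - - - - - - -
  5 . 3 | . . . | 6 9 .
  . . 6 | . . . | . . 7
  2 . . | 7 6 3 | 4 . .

Step 1. [r7c9∈{8}] nothing but 8 survives at r7c9. So r7c9=8.
Step 2. [r7c4∈{2}] nothing but 2 survives at r7c4. So r7c4=2.
Step 3. [r6c4∈{9}] r6c4 is down to just 9 ⇒ r6c4=9.
Step 4. [r2c8∈{5}] r2c8 has the single candidate 5, so r2c8=5.
Step 5. [r4c8∈{2}] r4c8 has the single candidate 2. So r4c8=2.
Step 6. [r8c1∈{1,4,9}] 4 has one home in box 7: r8c1, so r8c1=4.
Step 7. [r4c6∈{1}] r4c6's peers cover all but 1. So r4c6=1.
Step 8. [r8c5∈{1,8}] in col 5, 8 fits only at r8c5 ⇒ r8c5=8.
Step 9. [r9c8∈{1}] only 1 remains possible at r9c8. So r9c8=1.
Step 10. [r4c3∈{8,9}] in box 4, 8 fits only at r4c3. So r4c3=8.
Step 11. [r9c3∈{9}] nothing but 9 survives at r9c3. So r9c3=9.
Step 12. [r7c2∈{1,7}] across row 7, 7 lands solely at r7c2, so r7c2=7.
Step 13. [r8c8∈{3}] nothing but 3 survives at r8c8. So r8c8=3.
Step 14. [r4c7∈{5}] only 5 remains possible at r4c7. So r4c7=5.
Step 15. [r5c5∈{2,4}] 4 has one home in row 5: r5c5 ⇒ r5c5=4.
Step 16. [r3c9∈{4}] r3c9 has the single candidate 4, so r3c9=4.
Step 17. [r3c7∈{7}] only 7 remains possible at r3c7 ⇒ r3c7=7.
Step 18. [r6c9∈{6}] r6c9 is down to just 6 ⇒ r6c9=6.
Step 19. [r2c6∈{7}] nothing but 7 survives at r2c6, so r2c6=7.
Step 20. [r8c4∈{5}] r8c4's peers cover all but 5 ⇒ r8c4=5.
Step 21. [r3c2∈{9}] only 9 remains possible at r3c2. So r3c2=9.
Step 22. [r6c6∈{2}] only 2 remains possible at r6c6. So r6c6=2.
Step 23. [r6c1∈{1}] r6c1's peers cover all but 1 ⇒ r6c1=1.
Step 24. [r1c7∈{3}] nothing but 3 survives at r1c7, so r1c7=3.
Step 25. [r1c1∈{7}] only 7 remains possible at r1c1, so r1c1=7.
Step 26. [r4c9∈{9}] only 9 remains possible at r4c9, so r4c9=9.
Step 27. [r1c3∈{4}] nothing but 4 survives at r1c3 ⇒ r1c3=4.
Step 28. [r1c4∈{8}] only 8 remains possible at r1c4 ⇒ r1c4=8.
Step 29. [r6c7∈{8}] nothing but 8 survives at r6c7. So r6c7=8.
Step 30. [r5c3∈{2}] r5c3 is down to just 2 ⇒ r5c3=2.
Step 31. [r7c6∈{4}] r7c6 has the single candidate 4, so r7c6=4.
Step 32. [r2c3∈{1}] nothing but 1 survives at r2c3, so r2c3=1.
Step 33. [r9c9∈{5}] nothing but 5 survives at r9c9, so r9c9=5.
Step 34. [r4c4∈{3}] nothing but 3 survives at r4c4, so r4c4=3.
Step 35. [r5c1∈{9}] nothing but 9 survives at r5c1, so r5c1=9.
Step 36. [r8c2∈{1}] only 1 remains possible at r8c2 ⇒ r8c2=1.
Step 37. [r7c5∈{1}] r7c5 is down to just 1. So r7c5=1.
Step 38. [r3c5∈{2}] only 2 remains possible at r3c5, so r3c5=2.
Step 39. [r8c6∈{9}] r8c6 has the single candidate 9 ⇒ r8c6=9.
Step 40. [r8c7∈{2}] nothing but 2 survives at r8c7, so r8c7=2.
Step 41. [r9c2∈{8}] r9c2 is down to just 8 ⇒ r9c2=8.
Step 42. [r3c3∈{5}] r3c3 has the single candidate 5. So r3c3=5.
Step 43. [r1c8∈{6}] only 6 remains possible at r1c8 ⇒ r1c8=6.

Answer: 7 2 4 8 9 5 3 6 1 / 8 6 1 4 3 7 9 5 2 / 3 9 5 1 2 6 7 8 4 / 6 4 8 3 7 1 5 2 9 / 9 5 2 6 4 8 1 7 3 / 1 3 7 9 5 2 8 4 6 / 5 7 3 2 1 4 6 9 8 / 4 1 6 5 8 9 2 3 7 / 2 8 9 7 6 3 4 1 5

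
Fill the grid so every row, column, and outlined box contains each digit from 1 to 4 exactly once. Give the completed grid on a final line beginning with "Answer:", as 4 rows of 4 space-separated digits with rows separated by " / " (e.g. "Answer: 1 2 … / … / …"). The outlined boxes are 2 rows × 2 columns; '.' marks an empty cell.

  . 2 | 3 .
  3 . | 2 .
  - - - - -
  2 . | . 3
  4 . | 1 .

Step 1. [r1c4∈{1,4}] 4 has one home in row 1: r1c4. So r1c4=4.
Step 2. [r2c4∈{1}] only 1 remains possible at r2c4. So r2c4=1.
Step 3. [r3c2∈{1}] r3c2 has the single candidate 1. So r3c2=1.
Step 4. [r2c2∈{4}] only 4 remains possible at r2c2 ⇒ r2c2=4.
Step 5. [r1c1∈{1}] r1c1's peers cover all but 1. So r1c1=1.
Step 6. [r3c3∈{4}] only 4 remains possible at r3c3. So r3c3=4.
Step 7. [r4c2∈{3}] nothing but 3 survives at r4c2, so r4c2=3.
Step 8. [r4c4∈{2}] only 2 remains possible at r4c4, so r4c4=2.

Answer: 1 2 3 4 / 3 4 2 1 / 2 1 4 3 / 4 3 1 2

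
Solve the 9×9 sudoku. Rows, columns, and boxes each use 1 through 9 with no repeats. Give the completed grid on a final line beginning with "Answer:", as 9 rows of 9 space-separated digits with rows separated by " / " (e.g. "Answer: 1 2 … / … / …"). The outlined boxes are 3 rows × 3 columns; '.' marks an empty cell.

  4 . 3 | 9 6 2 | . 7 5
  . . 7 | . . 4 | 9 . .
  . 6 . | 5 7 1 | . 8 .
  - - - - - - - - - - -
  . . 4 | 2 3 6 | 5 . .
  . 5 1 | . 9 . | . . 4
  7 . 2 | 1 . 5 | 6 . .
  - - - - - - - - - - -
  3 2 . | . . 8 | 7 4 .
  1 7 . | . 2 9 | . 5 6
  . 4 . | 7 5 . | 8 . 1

Step 1. [r1c2∈{1,8}] across row 1, 8 lands solely at r1c2 ⇒ r1c2=8.
Step 2. [r9c8∈{2,3,9}] in row 9, 2 fits only at r9c8 ⇒ r9c8=2.
Step 3. [r5c8∈{3}] r5c8 has the single candidate 3 ⇒ r5c8=3.
Step 4. [r4c2∈{9}] only 9 remains possible at r4c2. So r4c2=9.
Step 5. [r2c4∈{3,8}] 3 has one home in box 2: r2c4 ⇒ r2c4=3.
Step 6. [r3c3∈{9}] r3c3 has the single candidate 9, so r3c3=9.
Step 7. [r3c1∈{2}] r3c1 has the single candidate 2 ⇒ r3c1=2.
Step 8. [r5c1∈{6,8}] in row 5, 6 fits only at r5c1, so r5c1=6.
Step 9. [r7c4∈{6}] only 6 remains possible at r7c4 ⇒ r7c4=6.
Step 10. [r4c1∈{8}] r4c1 has the single candidate 8, so r4c1=8.
Step 11. [r6c9∈{8,9}] in col 9, 8 fits only at r6c9. So r6c9=8.
Step 12. [r3c7∈{3,4}] across row 3, 4 lands solely at r3c7. So r3c7=4.
Step 13. [r1c7∈{1}] r1c7 is down to just 1 ⇒ r1c7=1.
Step 14. [r2c1∈{5}] r2c1's peers cover all but 5. So r2c1=5.
Step 15. [r5c6∈{7}] only 7 remains possible at r5c6, so r5c6=7.
Step 16. [r6c8∈{9}] r6c8 is down to just 9 ⇒ r6c8=9.
Step 17. [r2c8∈{6}] only 6 remains possible at r2c8 ⇒ r2c8=6.
Step 18. [r8c7∈{3}] r8c7 has the single candidate 3. So r8c7=3.
Step 19. [r6c5∈{4}] r6c5 is down to just 4 ⇒ r6c5=4.
Step 20. [r7c5∈{1}] r7c5 has the single candidate 1 ⇒ r7c5=1.
Step 21. [r2c9∈{2}] r2c9 has the single candidate 2, so r2c9=2.
Step 22. [r8c3∈{8}] r8c3 is down to just 8. So r8c3=8.
Step 23. [r9c3∈{6}] nothing but 6 survives at r9c3 ⇒ r9c3=6.
Step 24. [r6c2∈{3}] r6c2 has the single candidate 3. So r6c2=3.
Step 25. [r5c7∈{2}] only 2 remains possible at r5c7, so r5c7=2.
Step 26. [r2c2∈{1}] nothing but 1 survives at r2c2. So r2c2=1.
Step 27. [r9c1∈{9}] nothing but 9 survives at r9c1. So r9c1=9.
Step 28. [r3c9∈{3}] r3c9's peers cover all but 3, so r3c9=3.
Step 29. [r5c4∈{8}] only 8 remains possible at r5c4. So r5c4=8.
Step 30. [r4c8∈{1}] r4c8 is down to just 1 ⇒ r4c8=1.
Step 31. [r2c5∈{8}] r2c5 has the single candidate 8. So r2c5=8.
Step 32. [r4c9∈{7}] nothing but 7 survives at r4c9, so r4c9=7.
Step 33. [r9c6∈{3}] r9c6 is down to just 3 ⇒ r9c6=3.
Step 34. [r8c4∈{4}] r8c4 is down to just 4. So r8c4=4.
Step 35. [r7c3∈{5}] r7c3 is down to just 5, so r7c3=5.
Step 36. [r7c9∈{9}] r7c9 has the single candidate 9, so r7c9=9.

Answer: 4 8 3 9 6 2 1 7 5 / 5 1 7 3 8 4 9 6 2 / 2 6 9 5 7 1 4 8 3 / 8 9 4 2 3 6 5 1 7 / 6 5 1 8 9 7 2 3 4 / 7 3 2 1 4 5 6 9 8 / 3 2 5 6 1 8 7 4 9 / 1 7 8 4 2 9 3 5 6 / 9 4 6 7 5 3 8 2 1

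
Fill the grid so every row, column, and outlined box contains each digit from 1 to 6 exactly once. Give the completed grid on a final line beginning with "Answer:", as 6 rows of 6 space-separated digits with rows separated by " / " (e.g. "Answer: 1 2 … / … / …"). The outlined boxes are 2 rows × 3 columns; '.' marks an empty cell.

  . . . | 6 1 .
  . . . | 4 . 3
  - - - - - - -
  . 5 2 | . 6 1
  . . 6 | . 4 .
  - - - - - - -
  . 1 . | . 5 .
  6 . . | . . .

Step 1. [r6c5∈{2,3}] across col 5, 3 lands solely at r6c5 ⇒ r6c5=3.
Step 2. [r5c4∈{2}] r5c4's peers cover all but 2, so r5c4=2.
Step 3. [r4c2∈{3}] nothing but 3 survives at r4c2. So r4c2=3.
Step 4. [r1c6∈{2,5}] across box 2, 5 lands solely at r1c6 ⇒ r1c6=5.
Step 5. [r6c6∈{4}] r6c6 has the single candidate 4, so r6c6=4.
Step 6. [r2c1∈{1,2,5}] across col 1, 5 lands solely at r2c1, so r2c1=5.
Step 7. [r1c1∈{2,3,4}] 2 has one home in col 1: r1c1 ⇒ r1c1=2.
Step 8. [r5c1∈{3,4}] 3 has one home in col 1: r5c1, so r5c1=3.
Step 9. [r5c3∈{4}] r5c3's peers cover all but 4 ⇒ r5c3=4.
Step 10. [r5c6∈{6}] r5c6 is down to just 6 ⇒ r5c6=6.
Step 11. [r1c2∈{4}] only 4 remains possible at r1c2 ⇒ r1c2=4.
Step 12. [r4c4∈{5}] r4c4 is down to just 5, so r4c4=5.
Step 13. [r6c4∈{1}] r6c4 has the single candidate 1 ⇒ r6c4=1.
Step 14. [r4c6∈{2}] nothing but 2 survives at r4c6, so r4c6=2.
Step 15. [r3c4∈{3}] nothing but 3 survives at r3c4 ⇒ r3c4=3.
Step 16. [r2c5∈{2}] r2c5 has the single candidate 2. So r2c5=2.
Step 17. [r6c3∈{5}] r6c3 has the single candidate 5 ⇒ r6c3=5.
Step 18. [r4c1∈{1}] only 1 remains possible at r4c1 ⇒ r4c1=1.
Step 19. [r6c2∈{2}] r6c2 is down to just 2 ⇒ r6c2=2.
Step 20. [r2c2∈{6}] only 6 remains possible at r2c2 ⇒ r2c2=6.
Step 21. [r3c1∈{4}] nothing but 4 survives at r3c1. So r3c1=4.
Step 22. [r2c3∈{1}] only 1 remains possible at r2c3, so r2c3=1.
Step 23. [r1c3∈{3}] r1c3 is down to just 3. So r1c3=3.

Answer: 2 4 3 6 1 5 / 5 6 1 4 2 3 / 4 5 2 3 6 1 / 1 3 6 5 4 2 / 3 1 4 2 5 6 / 6 2 5 1 3 4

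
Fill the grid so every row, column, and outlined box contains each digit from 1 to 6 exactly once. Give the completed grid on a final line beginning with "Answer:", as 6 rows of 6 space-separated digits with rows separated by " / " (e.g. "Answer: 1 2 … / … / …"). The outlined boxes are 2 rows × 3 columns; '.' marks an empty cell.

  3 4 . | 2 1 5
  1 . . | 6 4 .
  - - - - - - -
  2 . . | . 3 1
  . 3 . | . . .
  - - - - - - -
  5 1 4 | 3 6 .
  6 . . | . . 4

Step 1. [r6c2∈{2}] nothing but 2 survives at r6c2 ⇒ r6c2=2.
Step 2. [r3c2∈{5,6}] col 2 places 6 nowhere but r3c2, so r3c2=6.
Step 3. [r3c3∈{5}] r3c3 has the single candidate 5. So r3c3=5.
Step 4. [r6c5∈{5}] r6c5 has the single candidate 5 ⇒ r6c5=5.
Step 5. [r3c4∈{4}] nothing but 4 survives at r3c4 ⇒ r3c4=4.
Step 6. [r4c5∈{2}] r4c5's peers cover all but 2, so r4c5=2.
Step 7. [r4c1∈{4}] nothing but 4 survives at r4c1 ⇒ r4c1=4.
Step 8. [r2c6∈{3}] only 3 remains possible at r2c6, so r2c6=3.
Step 9. [r2c3∈{2}] r2c3 is down to just 2, so r2c3=2.
Step 10. [r6c4∈{1}] r6c4's peers cover all but 1. So r6c4=1.
Step 11. [r4c3∈{1}] r4c3's peers cover all but 1, so r4c3=1.
Step 12. [r5c6∈{2}] r5c6's peers cover all but 2. So r5c6=2.
Step 13. [r2c2∈{5}] nothing but 5 survives at r2c2, so r2c2=5.
Step 14. [r1c3∈{6}] r1c3 has the single candidate 6, so r1c3=6.
Step 15. [r4c6∈{6}] nothing but 6 survives at r4c6, so r4c6=6.
Step 16. [r4c4∈{5}] r4c4 has the single candidate 5. So r4c4=5.
Step 17. [r6c3∈{3}] r6c3's peers cover all but 3, so r6c3=3.

Answer: 3 4 6 2 1 5 / 1 5 2 6 4 3 / 2 6 5 4 3 1 / 4 3 1 5 2 6 / 5 1 4 3 6 2 / 6 2 3 1 5 4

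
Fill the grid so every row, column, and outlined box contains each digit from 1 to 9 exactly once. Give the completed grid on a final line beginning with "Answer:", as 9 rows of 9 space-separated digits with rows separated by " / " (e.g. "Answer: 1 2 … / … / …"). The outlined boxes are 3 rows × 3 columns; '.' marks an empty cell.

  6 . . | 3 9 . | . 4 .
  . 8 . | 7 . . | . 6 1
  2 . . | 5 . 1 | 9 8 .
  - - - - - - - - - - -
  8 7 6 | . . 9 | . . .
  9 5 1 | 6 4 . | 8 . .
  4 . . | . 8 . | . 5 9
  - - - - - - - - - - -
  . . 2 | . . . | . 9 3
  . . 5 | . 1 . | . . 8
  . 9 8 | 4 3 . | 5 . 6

Step 1. [r7c5∈{5,6,7}] in col 5, 7 fits only at r7c5 ⇒ r7c5=7.
Step 2. [r9c6∈{2}] only 2 remains possible at r9c6 ⇒ r9c6=2.
Step 3. [r6c3∈{3}] r6c3 is down to just 3, so r6c3=3.
Step 4. [r3c9∈{7}] nothing but 7 survives at r3c9, so r3c9=7.
Step 5. [r5c9∈{2}] r5c9 is down to just 2 ⇒ r5c9=2.
Step 6. [r7c1∈{1}] nothing but 1 survives at r7c1, so r7c1=1.
Step 7. [r2c7∈{2,3}] in box 3, 3 fits only at r2c7, so r2c7=3.
Step 8. [r7c7∈{4}] only 4 remains possible at r7c7. So r7c7=4.
Step 9. [r8c2∈{3,4,6}] row 8 places 4 nowhere but r8c2 ⇒ r8c2=4.
Step 10. [r4c7∈{1}] r4c7's peers cover all but 1. So r4c7=1.
Step 11. [r6c6∈{7}] r6c6 has the single candidate 7. So r6c6=7.
Step 12. [r8c7∈{2,7}] across col 7, 7 lands solely at r8c7, so r8c7=7.
Step 13. [r4c4∈{2}] only 2 remains possible at r4c4, so r4c4=2.
Step 14. [r7c6∈{5,6,8}] 5 has one home in row 7: r7c6, so r7c6=5.
Step 15. [r3c3∈{4}] only 4 remains possible at r3c3 ⇒ r3c3=4.
Step 16. [r4c8∈{3}] only 3 remains possible at r4c8 ⇒ r4c8=3.
Step 17. [r4c5∈{5}] r4c5's peers cover all but 5. So r4c5=5.
Step 18. [r3c2∈{3}] r3c2 has the single candidate 3, so r3c2=3.
Step 19. [r7c2∈{6}] nothing but 6 survives at r7c2, so r7c2=6.
Step 20. [r9c1∈{7}] nothing but 7 survives at r9c1, so r9c1=7.
Step 21. [r8c6∈{6}] r8c6 is down to just 6. So r8c6=6.
Step 22. [r4c9∈{4}] nothing but 4 survives at r4c9. So r4c9=4.
Step 23. [r1c9∈{5}] only 5 remains possible at r1c9. So r1c9=5.
Step 24. [r1c6∈{8}] r1c6's peers cover all but 8, so r1c6=8.
Step 25. [r8c8∈{2}] r8c8 has the single candidate 2, so r8c8=2.
Step 26. [r9c8∈{1}] r9c8 has the single candidate 1. So r9c8=1.
Step 27. [r5c6∈{3}] r5c6 has the single candidate 3 ⇒ r5c6=3.
Step 28. [r1c2∈{1}] r1c2's peers cover all but 1. So r1c2=1.
Step 29. [r8c4∈{9}] r8c4 has the single candidate 9, so r8c4=9.
Step 30. [r2c6∈{4}] only 4 remains possible at r2c6 ⇒ r2c6=4.
Step 31. [r6c2∈{2}] only 2 remains possible at r6c2, so r6c2=2.
Step 32. [r6c4∈{1}] r6c4 has the single candidate 1. So r6c4=1.
Step 33. [r1c3∈{7}] only 7 remains possible at r1c3, so r1c3=7.
Step 34. [r7c4∈{8}] r7c4 is down to just 8 ⇒ r7c4=8.
Step 35. [r3c5∈{6}] r3c5 is down to just 6. So r3c5=6.
Step 36. [r6c7∈{6}] nothing but 6 survives at r6c7. So r6c7=6.
Step 37. [r8c1∈{3}] nothing but 3 survives at r8c1, so r8c1=3.
Step 38. [r1c7∈{2}] r1c7 is down to just 2, so r1c7=2.
Step 39. [r5c8∈{7}] r5c8 has the single candidate 7 ⇒ r5c8=7.
Step 40. [r2c1∈{5}] r2c1's peers cover all but 5. So r2c1=5.
Step 41. [r2c3∈{9}] r2c3's peers cover all but 9 ⇒ r2c3=9.
Step 42. [r2c5∈{2}] r2c5 is down to just 2. So r2c5=2.

Answer: 6 1 7 3 9 8 2 4 5 / 5 8 9 7 2 4 3 6 1 / 2 3 4 5 6 1 9 8 7 / 8 7 6 2 5 9 1 3 4 / 9 5 1 6 4 3 8 7 2 / 4 2 3 1 8 7 6 5 9 / 1 6 2 8 7 5 4 9 3 / 3 4 5 9 1 6 7 2 8 / 7 9 8 4 3 2 5 1 6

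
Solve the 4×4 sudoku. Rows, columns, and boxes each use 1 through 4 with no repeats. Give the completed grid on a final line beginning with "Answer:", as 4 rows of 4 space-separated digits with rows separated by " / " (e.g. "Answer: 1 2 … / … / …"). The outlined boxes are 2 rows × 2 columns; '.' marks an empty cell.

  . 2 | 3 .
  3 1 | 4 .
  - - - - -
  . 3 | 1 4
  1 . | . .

Step 1. [r4c3∈{2}] nothing but 2 survives at r4c3 ⇒ r4c3=2.
Step 2. [r4c4∈{3}] r4c4 has the single candidate 3, so r4c4=3.
Step 3. [r1c1∈{4}] nothing but 4 survives at r1c1. So r1c1=4.
Step 4. [r4c2∈{4}] only 4 remains possible at r4c2, so r4c2=4.
Step 5. [r3c1∈{2}] r3c1's peers cover all but 2. So r3c1=2.
Step 6. [r2c4∈{2}] r2c4 is down to just 2 ⇒ r2c4=2.
Step 7. [r1c4∈{1}] r1c4's peers cover all but 1, so r1c4=1.

Answer: 4 2 3 1 / 3 1 4 2 / 2 3 1 4 / 1 4 2 3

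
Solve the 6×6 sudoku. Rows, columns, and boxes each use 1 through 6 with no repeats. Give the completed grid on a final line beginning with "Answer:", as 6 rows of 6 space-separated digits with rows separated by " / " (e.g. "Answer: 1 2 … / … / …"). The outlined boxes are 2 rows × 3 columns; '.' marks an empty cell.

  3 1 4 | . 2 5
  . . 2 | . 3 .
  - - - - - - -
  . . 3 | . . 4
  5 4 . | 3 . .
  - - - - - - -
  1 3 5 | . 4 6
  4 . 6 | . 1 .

Step 1. [r3c4∈{1,2,5,6}] 1 has one home in row 3: r3c4. So r3c4=1.
Step 2. [r6c2∈{2}] r6c2 is down to just 2, so r6c2=2.
Step 3. [r3c2∈{6}] r3c2 is down to just 6, so r3c2=6.
Step 4. [r2c1∈{6}] only 6 remains possible at r2c1 ⇒ r2c1=6.
Step 5. [r2c4∈{4}] only 4 remains possible at r2c4 ⇒ r2c4=4.
Step 6. [r6c4∈{5}] r6c4 is down to just 5, so r6c4=5.
Step 7. [r4c6∈{2}] r4c6 is down to just 2 ⇒ r4c6=2.
Step 8. [r3c5∈{5}] r3c5's peers cover all but 5 ⇒ r3c5=5.
Step 9. [r6c6∈{3}] r6c6 is down to just 3 ⇒ r6c6=3.
Step 10. [r3c1∈{2}] r3c1's peers cover all but 2, so r3c1=2.
Step 11. [r2c2∈{5}] nothing but 5 survives at r2c2, so r2c2=5.
Step 12. [r1c4∈{6}] r1c4 is down to just 6. So r1c4=6.
Step 13. [r4c5∈{6}] only 6 remains possible at r4c5, so r4c5=6.
Step 14. [r4c3∈{1}] r4c3's peers cover all but 1 ⇒ r4c3=1.
Step 15. [r2c6∈{1}] r2c6 is down to just 1, so r2c6=1.
Step 16. [r5c4∈{2}] nothing but 2 survives at r5c4 ⇒ r5c4=2.

Answer: 3 1 4 6 2 5 / 6 5 2 4 3 1 / 2 6 3 1 5 4 / 5 4 1 3 6 2 / 1 3 5 2 4 6 / 4 2 6 5 1 3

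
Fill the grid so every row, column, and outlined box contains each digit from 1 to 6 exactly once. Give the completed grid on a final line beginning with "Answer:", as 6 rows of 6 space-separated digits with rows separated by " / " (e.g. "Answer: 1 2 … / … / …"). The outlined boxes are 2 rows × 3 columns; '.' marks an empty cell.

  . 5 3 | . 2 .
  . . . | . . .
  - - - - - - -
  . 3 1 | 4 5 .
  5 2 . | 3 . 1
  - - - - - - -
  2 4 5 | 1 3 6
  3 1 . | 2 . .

Step 1. [r2c2∈{6}] only 6 remains possible at r2c2, so r2c2=6.
Step 2. [r1c6∈{4}] r1c6 has the single candidate 4. So r1c6=4.
Step 3. [r2c1∈{1,4}] across col 1, 4 lands solely at r2c1 ⇒ r2c1=4.
Step 4. [r3c1∈{6}] nothing but 6 survives at r3c1 ⇒ r3c1=6.
Step 5. [r6c6∈{5}] r6c6 is down to just 5. So r6c6=5.
Step 6. [r1c1∈{1}] r1c1 has the single candidate 1. So r1c1=1.
Step 7. [r2c3∈{2}] nothing but 2 survives at r2c3. So r2c3=2.
Step 8. [r2c6∈{3}] only 3 remains possible at r2c6 ⇒ r2c6=3.
Step 9. [r2c4∈{5}] r2c4 is down to just 5, so r2c4=5.
Step 10. [r1c4∈{6}] only 6 remains possible at r1c4, so r1c4=6.
Step 11. [r4c5∈{6}] only 6 remains possible at r4c5. So r4c5=6.
Step 12. [r6c3∈{6}] r6c3 has the single candidate 6. So r6c3=6.
Step 13. [r3c6∈{2}] r3c6 is down to just 2, so r3c6=2.
Step 14. [r2c5∈{1}] r2c5 is down to just 1, so r2c5=1.
Step 15. [r4c3∈{4}] nothing but 4 survives at r4c3. So r4c3=4.
Step 16. [r6c5∈{4}] only 4 remains possible at r6c5 ⇒ r6c5=4.

Answer: 1 5 3 6 2 4 / 4 6 2 5 1 3 / 6 3 1 4 5 2 / 5 2 4 3 6 1 / 2 4 5 1 3 6 / 3 1 6 2 4 5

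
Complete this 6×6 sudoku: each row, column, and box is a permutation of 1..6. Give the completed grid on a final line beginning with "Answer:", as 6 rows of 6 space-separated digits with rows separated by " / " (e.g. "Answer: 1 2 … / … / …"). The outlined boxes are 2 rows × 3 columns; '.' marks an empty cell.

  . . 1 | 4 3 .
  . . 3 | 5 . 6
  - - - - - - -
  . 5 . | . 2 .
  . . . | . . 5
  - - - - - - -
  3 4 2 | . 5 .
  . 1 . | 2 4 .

Step 1. [r4c5∈{1,6}] across col 5, 6 lands solely at r4c5, so r4c5=6.
Step 2. [r2c2∈{2}] r2c2's peers cover all but 2 ⇒ r2c2=2.
Step 3. [r3c6∈{1,3,4}] r3c6 is the only open cell in col 6 admitting 4 ⇒ r3c6=4.
Step 4. [r6c3∈{5,6}] in col 3, 5 fits only at r6c3 ⇒ r6c3=5.
Step 5. [r3c4∈{1,3}] across row 3, 3 lands solely at r3c4. So r3c4=3.
Step 6. [r3c1∈{1,6}] row 3 places 1 nowhere but r3c1. So r3c1=1.
Step 7. [r4c4∈{1}] r4c4 has the single candidate 1 ⇒ r4c4=1.
Step 8. [r4c3∈{4}] r4c3's peers cover all but 4. So r4c3=4.
Step 9. [r6c1∈{6}] r6c1 has the single candidate 6, so r6c1=6.
Step 10. [r4c1∈{2}] nothing but 2 survives at r4c1. So r4c1=2.
Step 11. [r1c2∈{6}] nothing but 6 survives at r1c2, so r1c2=6.
Step 12. [r1c1∈{5}] nothing but 5 survives at r1c1. So r1c1=5.
Step 13. [r6c6∈{3}] only 3 remains possible at r6c6 ⇒ r6c6=3.
Step 14. [r1c6∈{2}] r1c6's peers cover all but 2 ⇒ r1c6=2.
Step 15. [r3c3∈{6}] only 6 remains possible at r3c3. So r3c3=6.
Step 16. [r4c2∈{3}] r4c2 has the single candidate 3. So r4c2=3.
Step 17. [r5c6∈{1}] r5c6's peers cover all but 1 ⇒ r5c6=1.
Step 18. [r2c5∈{1}] r2c5 is down to just 1. So r2c5=1.
Step 19. [r5c4∈{6}] only 6 remains possible at r5c4. So r5c4=6.
Step 20. [r2c1∈{4}] only 4 remains possible at r2c1. So r2c1=4.

Answer: 5 6 1 4 3 2 / 4 2 3 5 1 6 / 1 5 6 3 2 4 / 2 3 4 1 6 5 / 3 4 2 6 5 1 / 6 1 5 2 4 3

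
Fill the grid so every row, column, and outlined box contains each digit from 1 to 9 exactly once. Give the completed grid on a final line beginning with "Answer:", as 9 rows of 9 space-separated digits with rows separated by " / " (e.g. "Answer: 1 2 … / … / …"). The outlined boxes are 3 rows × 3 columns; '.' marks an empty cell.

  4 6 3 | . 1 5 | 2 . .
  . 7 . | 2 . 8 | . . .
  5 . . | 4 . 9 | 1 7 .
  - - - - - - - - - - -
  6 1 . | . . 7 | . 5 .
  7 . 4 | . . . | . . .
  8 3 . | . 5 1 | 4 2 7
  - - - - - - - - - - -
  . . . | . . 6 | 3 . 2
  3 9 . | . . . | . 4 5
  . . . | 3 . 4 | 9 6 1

Step 1. [r7c8∈{8}] r7c8's peers cover all but 8, so r7c8=8.
Step 2. [r7c4∈{1,5,7,9}] 5 has one home in col 4: r7c4 ⇒ r7c4=5.
Step 3. [r5c6∈{2,3}] in col 6, 3 fits only at r5c6 ⇒ r5c6=3.
Step 4. [r4c7∈{8}] only 8 remains possible at r4c7 ⇒ r4c7=8.
Step 5. [r4c4∈{9}] r4c4 has the single candidate 9 ⇒ r4c4=9.
Step 6. [r4c3∈{2}] nothing but 2 survives at r4c3, so r4c3=2.
Step 7. [r5c5∈{2,6,8}] r5c5 is the only open cell in row 5 admitting 2. So r5c5=2.
Step 8. [r2c8∈{3,9}] across col 8, 3 lands solely at r2c8 ⇒ r2c8=3.
Step 9. [r3c3∈{8}] nothing but 8 survives at r3c3 ⇒ r3c3=8.
Step 10. [r3c9∈{6}] r3c9 is down to just 6. So r3c9=6.
Step 11. [r7c1∈{1}] nothing but 1 survives at r7c1. So r7c1=1.
Step 12. [r9c2∈{2,5,8}] in col 2, 8 fits only at r9c2, so r9c2=8.
Step 13. [r9c5∈{7}] only 7 remains possible at r9c5. So r9c5=7.
Step 14. [r1c8∈{9}] only 9 remains possible at r1c8 ⇒ r1c8=9.
Step 15. [r5c4∈{6,8}] r5c4 is the only open cell in row 5 admitting 8, so r5c4=8.
Step 16. [r7c3∈{7}] nothing but 7 survives at r7c3. So r7c3=7.
Step 17. [r2c1∈{9}] r2c1 is down to just 9, so r2c1=9.
Step 18. [r5c7∈{6}] r5c7 is down to just 6 ⇒ r5c7=6.
Step 19. [r2c3∈{1}] nothing but 1 survives at r2c3, so r2c3=1.
Step 20. [r6c3∈{9}] r6c3 has the single candidate 9 ⇒ r6c3=9.
Step 21. [r8c6∈{2}] r8c6 has the single candidate 2, so r8c6=2.
Step 22. [r8c4∈{1}] only 1 remains possible at r8c4, so r8c4=1.
Step 23. [r1c9∈{8}] r1c9's peers cover all but 8, so r1c9=8.
Step 24. [r2c7∈{5}] r2c7 is down to just 5, so r2c7=5.
Step 25. [r9c3∈{5}] only 5 remains possible at r9c3 ⇒ r9c3=5.
Step 26. [r9c1∈{2}] r9c1 has the single candidate 2 ⇒ r9c1=2.
Step 27. [r8c3∈{6}] only 6 remains possible at r8c3. So r8c3=6.
Step 28. [r4c9∈{3}] r4c9's peers cover all but 3 ⇒ r4c9=3.
Step 29. [r3c5∈{3}] nothing but 3 survives at r3c5 ⇒ r3c5=3.
Step 30. [r2c5∈{6}] r2c5 is down to just 6, so r2c5=6.
Step 31. [r5c2∈{5}] r5c2 is down to just 5, so r5c2=5.
Step 32. [r2c9∈{4}] r2c9's peers cover all but 4 ⇒ r2c9=4.
Step 33. [r8c7∈{7}] r8c7 has the single candidate 7, so r8c7=7.
Step 34. [r5c9∈{9}] only 9 remains possible at r5c9, so r5c9=9.
Step 35. [r8c5∈{8}] only 8 remains possible at r8c5, so r8c5=8.
Step 36. [r3c2∈{2}] r3c2 is down to just 2. So r3c2=2.
Step 37. [r7c5∈{9}] only 9 remains possible at r7c5, so r7c5=9.
Step 38. [r6c4∈{6}] nothing but 6 survives at r6c4 ⇒ r6c4=6.
Step 39. [r4c5∈{4}] nothing but 4 survives at r4c5, so r4c5=4.
Step 40. [r1c4∈{7}] only 7 remains possible at r1c4. So r1c4=7.
Step 41. [r5c8∈{1}] r5c8 has the single candidate 1, so r5c8=1.
Step 42. [r7c2∈{4}] r7c2 has the single candidate 4, so r7c2=4.

Answer: 4 6 3 7 1 5 2 9 8 / 9 7 1 2 6 8 5 3 4 / 5 2 8 4 3 9 1 7 6 / 6 1 2 9 4 7 8 5 3 / 7 5 4 8 2 3 6 1 9 / 8 3 9 6 5 1 4 2 7 / 1 4 7 5 9 6 3 8 2 / 3 9 6 1 8 2 7 4 5 / 2 8 5 3 7 4 9 6 1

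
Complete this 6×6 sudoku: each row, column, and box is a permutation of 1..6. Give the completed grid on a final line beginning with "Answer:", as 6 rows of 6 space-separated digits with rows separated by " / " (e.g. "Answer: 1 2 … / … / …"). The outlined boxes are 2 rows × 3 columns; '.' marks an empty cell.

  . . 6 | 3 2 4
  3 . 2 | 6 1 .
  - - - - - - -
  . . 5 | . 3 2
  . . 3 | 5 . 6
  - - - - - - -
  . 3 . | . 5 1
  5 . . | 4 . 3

Step 1. [r5c1∈{2,4,6}] r5c1 is the only open cell in row 5 admitting 6, so r5c1=6.
Step 2. [r4c1∈{1,2,4}] 2 has one home in col 1: r4c1. So r4c1=2.
Step 3. [r4c2∈{1,4}] r4c2 is the only open cell in row 4 admitting 1 ⇒ r4c2=1.
Step 4. [r2c2∈{4,5}] across row 2, 4 lands solely at r2c2. So r2c2=4.
Step 5. [r5c4∈{2}] r5c4 has the single candidate 2 ⇒ r5c4=2.
Step 6. [r6c5∈{6}] r6c5 is down to just 6, so r6c5=6.
Step 7. [r4c5∈{4}] only 4 remains possible at r4c5 ⇒ r4c5=4.
Step 8. [r2c6∈{5}] nothing but 5 survives at r2c6 ⇒ r2c6=5.
Step 9. [r3c2∈{6}] only 6 remains possible at r3c2, so r3c2=6.
Step 10. [r6c3∈{1}] r6c3 is down to just 1 ⇒ r6c3=1.
Step 11. [r3c4∈{1}] r3c4's peers cover all but 1, so r3c4=1.
Step 12. [r1c1∈{1}] only 1 remains possible at r1c1. So r1c1=1.
Step 13. [r6c2∈{2}] nothing but 2 survives at r6c2 ⇒ r6c2=2.
Step 14. [r3c1∈{4}] nothing but 4 survives at r3c1 ⇒ r3c1=4.
Step 15. [r5c3∈{4}] r5c3's peers cover all but 4. So r5c3=4.
Step 16. [r1c2∈{5}] nothing but 5 survives at r1c2 ⇒ r1c2=5.

Answer: 1 5 6 3 2 4 / 3 4 2 6 1 5 / 4 6 5 1 3 2 / 2 1 3 5 4 6 / 6 3 4 2 5 1 / 5 2 1 4 6 3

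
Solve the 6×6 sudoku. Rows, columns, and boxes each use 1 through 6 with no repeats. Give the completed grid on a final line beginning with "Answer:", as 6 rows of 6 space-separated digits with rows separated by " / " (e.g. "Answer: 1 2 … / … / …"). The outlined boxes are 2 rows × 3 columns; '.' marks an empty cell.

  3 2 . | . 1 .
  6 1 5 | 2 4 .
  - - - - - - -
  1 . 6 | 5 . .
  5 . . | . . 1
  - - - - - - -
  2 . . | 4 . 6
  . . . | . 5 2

Step 1. [r5c5∈{3}] nothing but 3 survives at r5c5 ⇒ r5c5=3.
Step 2. [r4c4∈{3,6}] 3 has one home in col 4: r4c4, so r4c4=3.
Step 3. [r6c3∈{1,3,4}] in col 3, 3 fits only at r6c3 ⇒ r6c3=3.
Step 4. [r4c2∈{4}] only 4 remains possible at r4c2 ⇒ r4c2=4.
Step 5. [r3c5∈{2}] only 2 remains possible at r3c5. So r3c5=2.
Step 6. [r5c3∈{1}] nothing but 1 survives at r5c3 ⇒ r5c3=1.
Step 7. [r6c1∈{4}] r6c1 is down to just 4 ⇒ r6c1=4.
Step 8. [r2c6∈{3}] r2c6's peers cover all but 3, so r2c6=3.
Step 9. [r3c6∈{4}] r3c6 has the single candidate 4. So r3c6=4.
Step 10. [r4c5∈{6}] r4c5 is down to just 6, so r4c5=6.
Step 11. [r5c2∈{5}] r5c2 has the single candidate 5, so r5c2=5.
Step 12. [r1c4∈{6}] r1c4 has the single candidate 6, so r1c4=6.
Step 13. [r4c3∈{2}] r4c3 has the single candidate 2, so r4c3=2.
Step 14. [r1c3∈{4}] r1c3's peers cover all but 4. So r1c3=4.
Step 15. [r1c6∈{5}] nothing but 5 survives at r1c6. So r1c6=5.
Step 16. [r3c2∈{3}] r3c2 has the single candidate 3. So r3c2=3.
Step 17. [r6c4∈{1}] r6c4 is down to just 1 ⇒ r6c4=1.
Step 18. [r6c2∈{6}] r6c2 has the single candidate 6, so r6c2=6.

Answer: 3 2 4 6 1 5 / 6 1 5 2 4 3 / 1 3 6 5 2 4 / 5 4 2 3 6 1 / 2 5 1 4 3 6 / 4 6 3 1 5 2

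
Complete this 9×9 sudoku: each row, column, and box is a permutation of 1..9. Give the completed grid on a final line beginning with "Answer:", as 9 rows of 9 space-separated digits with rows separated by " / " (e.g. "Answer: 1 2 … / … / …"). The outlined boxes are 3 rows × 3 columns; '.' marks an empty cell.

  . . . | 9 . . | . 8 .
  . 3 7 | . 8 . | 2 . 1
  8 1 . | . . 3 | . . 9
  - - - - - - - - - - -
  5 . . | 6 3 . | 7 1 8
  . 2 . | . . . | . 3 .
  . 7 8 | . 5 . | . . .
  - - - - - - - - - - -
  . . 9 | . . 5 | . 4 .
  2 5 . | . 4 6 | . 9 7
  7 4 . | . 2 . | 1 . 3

Step 1. [r1c2∈{6}] r1c2 has the single candidate 6, so r1c2=6.
Step 2. [r1c1∈{4}] r1c1 is down to just 4 ⇒ r1c1=4.
Step 3. [r5c5∈{1,7,9}] r5c5 is the only open cell in col 5 admitting 9 ⇒ r5c5=9.
Step 4. [r1c9∈{5}] r1c9 has the single candidate 5 ⇒ r1c9=5.
Step 5. [r2c6∈{4}] r2c6 is down to just 4, so r2c6=4.
Step 6. [r2c8∈{6}] r2c8 has the single candidate 6, so r2c8=6.
Step 7. [r6c1∈{1,3,6,9}] across row 6, 3 lands solely at r6c1 ⇒ r6c1=3.
Step 8. [r9c4∈{8}] r9c4 is down to just 8, so r9c4=8.
Step 9. [r6c8∈{2}] r6c8 has the single candidate 2. So r6c8=2.
Step 10. [r3c4∈{2,5,7}] 2 has one home in col 4: r3c4 ⇒ r3c4=2.
Step 11. [r6c6∈{1}] r6c6 has the single candidate 1 ⇒ r6c6=1.
Step 12. [r7c4∈{1,3,7}] 3 has one home in row 7: r7c4, so r7c4=3.
Step 13. [r6c4∈{4}] r6c4 is down to just 4. So r6c4=4.
Step 14. [r6c9∈{6}] r6c9 is down to just 6, so r6c9=6.
Step 15. [r1c6∈{7}] r1c6 is down to just 7 ⇒ r1c6=7.
Step 16. [r9c3∈{6}] r9c3's peers cover all but 6. So r9c3=6.
Step 17. [r7c1∈{1}] nothing but 1 survives at r7c1, so r7c1=1.
Step 18. [r5c9∈{4}] r5c9 is down to just 4. So r5c9=4.
Step 19. [r8c7∈{8}] only 8 remains possible at r8c7, so r8c7=8.
Step 20. [r3c8∈{7}] r3c8's peers cover all but 7. So r3c8=7.
Step 21. [r3c7∈{4}] r3c7 is down to just 4, so r3c7=4.
Step 22. [r1c7∈{3}] r1c7's peers cover all but 3 ⇒ r1c7=3.
Step 23. [r8c3∈{3}] only 3 remains possible at r8c3, so r8c3=3.
Step 24. [r1c3∈{2}] r1c3's peers cover all but 2. So r1c3=2.
Step 25. [r3c3∈{5}] r3c3's peers cover all but 5. So r3c3=5.
Step 26. [r3c5∈{6}] r3c5 is down to just 6. So r3c5=6.
Step 27. [r7c9∈{2}] r7c9's peers cover all but 2, so r7c9=2.
Step 28. [r7c5∈{7}] r7c5 has the single candidate 7 ⇒ r7c5=7.
Step 29. [r9c6∈{9}] only 9 remains possible at r9c6, so r9c6=9.
Step 30. [r5c6∈{8}] r5c6 is down to just 8, so r5c6=8.
Step 31. [r5c1∈{6}] r5c1 has the single candidate 6, so r5c1=6.
Step 32. [r6c7∈{9}] r6c7 is down to just 9 ⇒ r6c7=9.
Step 33. [r5c4∈{7}] r5c4 has the single candidate 7, so r5c4=7.
Step 34. [r2c4∈{5}] r2c4 is down to just 5. So r2c4=5.
Step 35. [r4c2∈{9}] r4c2 has the single candidate 9. So r4c2=9.
Step 36. [r4c6∈{2}] nothing but 2 survives at r4c6 ⇒ r4c6=2.
Step 37. [r7c7∈{6}] r7c7 has the single candidate 6 ⇒ r7c7=6.
Step 38. [r9c8∈{5}] nothing but 5 survives at r9c8, so r9c8=5.
Step 39. [r2c1∈{9}] nothing but 9 survives at r2c1 ⇒ r2c1=9.
Step 40. [r1c5∈{1}] r1c5 has the single candidate 1, so r1c5=1.
Step 41. [r5c3∈{1}] r5c3 is down to just 1. So r5c3=1.
Step 42. [r5c7∈{5}] nothing but 5 survives at r5c7 ⇒ r5c7=5.
Step 43. [r7c2∈{8}] nothing but 8 survives at r7c2. So r7c2=8.
Step 44. [r8c4∈{1}] r8c4 is down to just 1 ⇒ r8c4=1.
Step 45. [r4c3∈{4}] r4c3 has the single candidate 4. So r4c3=4.

Answer: 4 6 2 9 1 7 3 8 5 / 9 3 7 5 8 4 2 6 1 / 8 1 5 2 6 3 4 7 9 / 5 9 4 6 3 2 7 1 8 / 6 2 1 7 9 8 5 3 4 / 3 7 8 4 5 1 9 2 6 / 1 8 9 3 7 5 6 4 2 / 2 5 3 1 4 6 8 9 7 / 7 4 6 8 2 9 1 5 3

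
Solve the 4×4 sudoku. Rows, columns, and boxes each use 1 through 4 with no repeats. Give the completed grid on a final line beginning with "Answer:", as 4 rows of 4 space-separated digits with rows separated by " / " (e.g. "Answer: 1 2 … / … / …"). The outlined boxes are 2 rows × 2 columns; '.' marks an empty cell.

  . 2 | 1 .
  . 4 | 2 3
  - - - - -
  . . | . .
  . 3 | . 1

Step 1. [r4c3∈{4}] r4c3 has the single candidate 4. So r4c3=4.
Step 2. [r3c1∈{1,2,4}] 4 has one home in row 3: r3c1 ⇒ r3c1=4.
Step 3. [r1c1∈{3}] r1c1's peers cover all but 3 ⇒ r1c1=3.
Step 4. [r1c4∈{4}] nothing but 4 survives at r1c4. So r1c4=4.
Step 5. [r3c2∈{1}] nothing but 1 survives at r3c2, so r3c2=1.
Step 6. [r4c1∈{2}] r4c1's peers cover all but 2. So r4c1=2.
Step 7. [r3c3∈{3}] only 3 remains possible at r3c3 ⇒ r3c3=3.
Step 8. [r2c1∈{1}] nothing but 1 survives at r2c1 ⇒ r2c1=1.
Step 9. [r3c4∈{2}] only 2 remains possible at r3c4, so r3c4=2.

Answer: 3 2 1 4 / 1 4 2 3 / 4 1 3 2 / 2 3 4 1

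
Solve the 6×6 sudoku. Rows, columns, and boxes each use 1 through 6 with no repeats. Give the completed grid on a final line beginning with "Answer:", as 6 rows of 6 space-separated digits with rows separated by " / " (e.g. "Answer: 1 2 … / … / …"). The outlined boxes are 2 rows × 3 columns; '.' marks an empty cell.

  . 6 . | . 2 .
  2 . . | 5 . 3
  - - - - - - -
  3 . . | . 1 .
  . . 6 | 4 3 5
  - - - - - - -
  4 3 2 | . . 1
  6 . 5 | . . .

Step 1. [r1c6∈{4}] r1c6 has the single candidate 4. So r1c6=4.
Step 2. [r3c2∈{2,4,5}] r3c2 is the only open cell in row 3 admitting 5, so r3c2=5.
Step 3. [r1c4∈{1}] only 1 remains possible at r1c4. So r1c4=1.
Step 4. [r6c6∈{2}] nothing but 2 survives at r6c6, so r6c6=2.
Step 5. [r5c4∈{6}] r5c4 is down to just 6, so r5c4=6.
Step 6. [r6c2∈{1}] r6c2 has the single candidate 1. So r6c2=1.
Step 7. [r3c3∈{4}] only 4 remains possible at r3c3, so r3c3=4.
Step 8. [r1c3∈{3}] r1c3 is down to just 3, so r1c3=3.
Step 9. [r2c3∈{1}] r2c3 has the single candidate 1 ⇒ r2c3=1.
Step 10. [r3c6∈{6}] only 6 remains possible at r3c6. So r3c6=6.
Step 11. [r4c2∈{2}] nothing but 2 survives at r4c2. So r4c2=2.
Step 12. [r3c4∈{2}] r3c4's peers cover all but 2. So r3c4=2.
Step 13. [r4c1∈{1}] r4c1 has the single candidate 1 ⇒ r4c1=1.
Step 14. [r2c5∈{6}] r2c5's peers cover all but 6 ⇒ r2c5=6.
Step 15. [r5c5∈{5}] nothing but 5 survives at r5c5. So r5c5=5.
Step 16. [r1c1∈{5}] r1c1 is down to just 5, so r1c1=5.
Step 17. [r6c5∈{4}] r6c5's peers cover all but 4, so r6c5=4.
Step 18. [r2c2∈{4}] nothing but 4 survives at r2c2, so r2c2=4.
Step 19. [r6c4∈{3}] only 3 remains possible at r6c4. So r6c4=3.

Answer: 5 6 3 1 2 4 / 2 4 1 5 6 3 / 3 5 4 2 1 6 / 1 2 6 4 3 5 / 4 3 2 6 5 1 / 6 1 5 3 4 2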